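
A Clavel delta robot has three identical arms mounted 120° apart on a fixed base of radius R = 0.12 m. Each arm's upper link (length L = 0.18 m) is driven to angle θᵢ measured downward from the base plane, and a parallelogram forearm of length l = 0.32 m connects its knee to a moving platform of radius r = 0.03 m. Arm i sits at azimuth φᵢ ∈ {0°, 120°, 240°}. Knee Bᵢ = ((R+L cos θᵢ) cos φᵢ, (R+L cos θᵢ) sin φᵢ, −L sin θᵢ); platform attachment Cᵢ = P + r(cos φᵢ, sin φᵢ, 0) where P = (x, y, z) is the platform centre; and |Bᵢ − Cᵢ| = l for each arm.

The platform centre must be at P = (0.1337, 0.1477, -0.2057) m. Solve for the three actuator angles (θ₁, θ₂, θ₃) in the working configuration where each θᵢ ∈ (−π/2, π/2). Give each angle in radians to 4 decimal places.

rotate P by −φ1: (0.1337, 0.1477, -0.2057)
  A cos θ + B sin θ = C:  -0.0437·cos θ + -0.2057·sin θ = 0.0110
  √(A²+B²)=0.2103;  θ1 = -1.7801+1.5184 ≈ -0.2617
arm 2 (φ=120.0°): x'=0.0611, y'=-0.1896
  e−x'=0.0289;  (l²−L²−(e−x')²−y'²−z²)/2L = -0.0253
  √(A²+B²)=0.2077;  θ2 = -1.4310+1.6930 ≈ 0.2619
arm 3 (φ=240.0°): x'=-0.1948, y'=0.0419
  e−x'=0.2848;  (l²−L²−(e−x')²−y'²−z²)/2L = -0.1532
  γ=atan2(-0.2057,0.2848)=-0.6256;  ψ=arccos(-0.4362)=2.0221;  θ3=γ+ψ≈1.3966

θ₁ = -0.2617, θ₂ = 0.2619, θ₃ = 1.3966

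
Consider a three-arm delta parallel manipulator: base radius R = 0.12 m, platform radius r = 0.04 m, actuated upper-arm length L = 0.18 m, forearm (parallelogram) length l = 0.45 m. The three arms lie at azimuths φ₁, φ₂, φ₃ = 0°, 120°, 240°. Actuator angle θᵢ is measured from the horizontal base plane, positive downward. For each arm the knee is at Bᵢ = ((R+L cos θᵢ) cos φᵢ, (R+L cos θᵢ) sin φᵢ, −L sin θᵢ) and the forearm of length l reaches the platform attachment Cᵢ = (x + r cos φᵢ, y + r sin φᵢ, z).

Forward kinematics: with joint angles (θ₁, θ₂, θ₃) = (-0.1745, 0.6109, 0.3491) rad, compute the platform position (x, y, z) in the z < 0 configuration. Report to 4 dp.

(0.1249, -0.0475, -0.3962)

arm 1 at φ=0.0°: ρ1 = 0.2573;  S1 = (0.2573, 0.0000, 0.0313)
φ2=120.0°: virtual centre (-0.1137, 0.1970, -0.1032), radius l
arm 3 at φ=240.0°: ρ3 = 0.2491;  S3 = (-0.1246, -0.2158, -0.0616)
|S₂|²−|S₁|² = -0.0048;  |S₃|²−|S₁|² = -0.0013
plane₁₂: -0.7420x+0.3939y+-0.2690z = -0.0048
det = 0.6210;  x = 0.0041+-0.3047z,  y = -0.0043+0.1090z
into |P−S₁|² = l²: 1.1047z² + 0.0908z + -0.1374 = 0;  Δ = 0.6155;  z = -0.3962 or 0.3140 → z<0 root = -0.3962
x = 0.1249, y = -0.0475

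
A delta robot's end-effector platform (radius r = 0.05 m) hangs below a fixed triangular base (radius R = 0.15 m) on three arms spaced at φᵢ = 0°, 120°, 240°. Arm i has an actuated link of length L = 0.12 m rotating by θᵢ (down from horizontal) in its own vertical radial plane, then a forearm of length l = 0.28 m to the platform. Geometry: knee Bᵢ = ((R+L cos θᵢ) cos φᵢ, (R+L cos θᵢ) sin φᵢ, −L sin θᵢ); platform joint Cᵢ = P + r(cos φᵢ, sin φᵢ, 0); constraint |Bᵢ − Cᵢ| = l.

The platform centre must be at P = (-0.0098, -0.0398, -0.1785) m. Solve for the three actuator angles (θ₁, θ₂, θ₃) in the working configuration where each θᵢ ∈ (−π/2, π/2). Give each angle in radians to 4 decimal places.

θ₁ = 0.1749, θ₂ = 0.3496, θ₃ = -0.3492

arm 1 (φ=0.0°): x'=-0.0098, y'=-0.0398
  A cos θ + B sin θ = C:  0.1098·cos θ + -0.1785·sin θ = 0.0771
  √(A²+B²)=0.2096;  θ1 = -1.0193+1.1942 ≈ 0.1749
rotate P by −φ2: (-0.0296, 0.0284, -0.1785)
  A cos θ + B sin θ = C:  0.1296·cos θ + -0.1785·sin θ = 0.0606
  θ2 = atan2(B,A) + arccos(C/0.2206) = 0.3496
arm 3 (φ=240.0°): x'=0.0394, y'=0.0114
  e−x'=0.0606;  (l²−L²−(e−x')²−y'²−z²)/2L = 0.1180
  √(A²+B²)=0.1885;  θ3 = -1.2433+0.8941 ≈ -0.3492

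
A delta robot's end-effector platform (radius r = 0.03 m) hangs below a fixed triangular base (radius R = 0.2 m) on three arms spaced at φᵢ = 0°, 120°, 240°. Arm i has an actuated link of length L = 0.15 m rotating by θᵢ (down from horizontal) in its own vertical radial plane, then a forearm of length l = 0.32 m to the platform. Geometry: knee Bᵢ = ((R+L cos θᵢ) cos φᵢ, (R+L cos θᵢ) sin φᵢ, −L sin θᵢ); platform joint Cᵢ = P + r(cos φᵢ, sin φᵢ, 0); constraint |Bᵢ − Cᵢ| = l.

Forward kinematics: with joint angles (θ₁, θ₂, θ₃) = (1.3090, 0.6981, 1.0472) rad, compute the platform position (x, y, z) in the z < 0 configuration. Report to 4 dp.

φ1=0.0°: virtual centre (0.2088, 0.0000, -0.1449), radius l
arm 2 at φ=120.0°: e+L cos θ2 = 0.2849;  S2 = (-0.1425, 0.2467, -0.0964)
S3 = (0.2450·cos240.0°, 0.2450·sin240.0°, -0.1299) = (-0.1225, -0.2122, -0.1299)
|S₂|²−|S₁|² = 0.0259;  |S₃|²−|S₁|² = 0.0123
plane₁₂: -0.7026x+0.4935y+0.0969z = 0.0259
Cramer: x(z) = -0.0273+0.0895z;  y(z) = 0.0136-0.0691z
into |P−S₁|² = l²: 1.0128z² + 0.2457z + -0.0255 = 0;  Δ = 0.1636;  z = -0.3209 or 0.0784 → z<0 root = -0.3209
x = -0.0560, y = 0.0358

(-0.0560, 0.0358, -0.3209)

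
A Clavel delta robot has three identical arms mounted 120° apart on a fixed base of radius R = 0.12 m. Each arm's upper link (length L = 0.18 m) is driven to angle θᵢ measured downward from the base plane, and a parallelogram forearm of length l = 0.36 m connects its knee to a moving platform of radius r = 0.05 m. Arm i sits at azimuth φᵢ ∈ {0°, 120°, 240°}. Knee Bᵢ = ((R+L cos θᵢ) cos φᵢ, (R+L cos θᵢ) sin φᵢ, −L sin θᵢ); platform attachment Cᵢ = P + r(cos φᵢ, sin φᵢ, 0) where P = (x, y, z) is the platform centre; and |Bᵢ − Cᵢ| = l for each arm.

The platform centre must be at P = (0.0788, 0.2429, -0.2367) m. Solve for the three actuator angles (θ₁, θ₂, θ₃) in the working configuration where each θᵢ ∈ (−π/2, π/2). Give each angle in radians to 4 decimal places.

θ₁ = 0.1744, θ₂ = -0.3491, θ₃ = 1.3961

rotate P by −φ1: (0.0788, 0.2429, -0.2367)
  A=-0.0088, B=-0.2367, C=(l²−L²−A²−y'²−z²)/(2L)=-0.0497
  √(A²+B²)=0.2369;  θ1 = -1.6080+1.7823 ≈ 0.1744
rotate P by −φ2: (0.1710, -0.1897, -0.2367)
  A cos θ + B sin θ = C:  -0.1010·cos θ + -0.2367·sin θ = -0.0139
  γ=atan2(-0.2367,-0.1010)=-1.9740;  ψ=arccos(-0.0540)=1.6248;  θ2=γ+ψ≈-0.3491
rotate P by −φ3: (-0.2498, -0.0532, -0.2367)
  e−x'=0.3198;  (l²−L²−(e−x')²−y'²−z²)/2L = -0.1775
  γ=atan2(-0.2367,0.3198)=-0.6372;  ψ=arccos(-0.4462)=2.0333;  θ3=γ+ψ≈1.3961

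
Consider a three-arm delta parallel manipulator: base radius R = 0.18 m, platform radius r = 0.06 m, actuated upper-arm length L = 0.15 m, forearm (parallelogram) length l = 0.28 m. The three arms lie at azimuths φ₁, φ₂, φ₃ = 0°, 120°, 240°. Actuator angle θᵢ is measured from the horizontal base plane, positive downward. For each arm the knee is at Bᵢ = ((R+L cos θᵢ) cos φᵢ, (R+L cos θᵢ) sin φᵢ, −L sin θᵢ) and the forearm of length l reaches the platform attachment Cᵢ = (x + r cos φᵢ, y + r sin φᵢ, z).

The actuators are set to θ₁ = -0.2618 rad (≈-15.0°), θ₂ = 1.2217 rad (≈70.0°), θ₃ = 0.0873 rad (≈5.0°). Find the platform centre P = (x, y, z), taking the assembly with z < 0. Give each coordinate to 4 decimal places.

(0.0671, -0.0863, -0.1397)

O1 = (0.2649·cos0.0°, 0.2649·sin0.0°, 0.0388) = (0.2649, 0.0000, 0.0388)
O2 = (0.1713·cos120.0°, 0.1713·sin120.0°, -0.1410) = (-0.0857, 0.1484, -0.1410)
arm 3 at φ=240.0°: ρ3 = 0.2694;  O3 = (-0.1347, -0.2333, -0.0131)
eliminate P² terms by subtracting sphere 1 from 2 and 3
linear system: -0.7011x+0.2967y = -0.0225−-0.3596z; -0.7992x+-0.4667y = 0.0011−-0.1038z
det = 0.5643;  x = 0.0180+-0.3519z,  y = -0.0332+0.3803z
sphere 1 gives Az²+Bz+C=0 with A=1.2684, B=0.0709, C=-0.0148;  B²−4AC=0.0803;  roots -0.1397, 0.0838;  negative root z = -0.1397
x = 0.0671, y = -0.0863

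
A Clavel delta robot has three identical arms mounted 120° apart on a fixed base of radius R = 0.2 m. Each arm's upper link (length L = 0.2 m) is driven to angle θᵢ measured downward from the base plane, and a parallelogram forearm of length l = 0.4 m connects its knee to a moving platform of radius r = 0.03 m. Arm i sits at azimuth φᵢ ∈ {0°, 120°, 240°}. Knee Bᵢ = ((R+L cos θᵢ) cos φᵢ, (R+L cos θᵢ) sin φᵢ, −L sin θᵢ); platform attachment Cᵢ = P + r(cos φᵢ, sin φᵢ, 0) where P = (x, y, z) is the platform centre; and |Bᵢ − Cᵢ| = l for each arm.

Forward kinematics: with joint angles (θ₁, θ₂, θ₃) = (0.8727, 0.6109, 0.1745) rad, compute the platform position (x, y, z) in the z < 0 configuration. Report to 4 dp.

O1 = (0.2986·cos0.0°, 0.2986·sin0.0°, -0.1532) = (0.2986, 0.0000, -0.1532)
O2 = (0.3338·cos120.0°, 0.3338·sin120.0°, -0.1147) = (-0.1669, 0.2891, -0.1147)
O3 = (0.3670·cos240.0°, 0.3670·sin240.0°, -0.0347) = (-0.1835, -0.3178, -0.0347)
eliminate P² terms by subtracting sphere 1 from 2 and 3
plane₁₂: -0.9309x+0.5782y+0.0770z = 0.0120
Cramer: x(z) = -0.0183+0.1618z;  y(z) = -0.0088+0.1274z
quadratic in z: (1.0424)z²+(0.2016)z+(-0.0360)=0, √Δ=0.4369 → z ∈ {-0.3063, 0.1129}; z = -0.3063 (taking z<0)
x = -0.0679, y = -0.0478

(-0.0679, -0.0478, -0.3063)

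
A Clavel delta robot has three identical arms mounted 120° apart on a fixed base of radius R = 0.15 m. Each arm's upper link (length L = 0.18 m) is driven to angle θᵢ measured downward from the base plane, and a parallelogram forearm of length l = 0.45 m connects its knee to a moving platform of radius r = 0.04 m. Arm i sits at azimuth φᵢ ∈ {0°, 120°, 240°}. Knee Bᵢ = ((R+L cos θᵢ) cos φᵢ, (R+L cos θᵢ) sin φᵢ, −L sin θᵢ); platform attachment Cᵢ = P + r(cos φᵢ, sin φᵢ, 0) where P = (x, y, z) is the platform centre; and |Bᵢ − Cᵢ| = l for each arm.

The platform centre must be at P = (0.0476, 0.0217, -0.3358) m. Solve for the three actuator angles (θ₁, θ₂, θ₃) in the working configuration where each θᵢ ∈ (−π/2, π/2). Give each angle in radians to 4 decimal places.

θ₁ = -0.2617, θ₂ = 0.0000, θ₃ = 0.1743

φ1=0.0° → target in arm frame (0.0476, 0.0217)
  e−x'=0.0624;  (l²−L²−(e−x')²−y'²−z²)/2L = 0.1471
  γ=atan2(-0.3358,0.0624)=-1.3871;  ψ=arccos(0.4308)=1.1254;  θ1=γ+ψ≈-0.2617
rotate P by −φ2: (-0.0050, -0.0521, -0.3358)
  e−x'=0.1150;  (l²−L²−(e−x')²−y'²−z²)/2L = 0.1150
  √(A²+B²)=0.3549;  θ2 = -1.2408+1.2409 ≈ 0.0000
arm 3 (φ=240.0°): x'=-0.0426, y'=0.0304
  A cos θ + B sin θ = C:  0.1526·cos θ + -0.3358·sin θ = 0.0920
  √(A²+B²)=0.3688;  θ3 = -1.1443+1.3186 ≈ 0.1743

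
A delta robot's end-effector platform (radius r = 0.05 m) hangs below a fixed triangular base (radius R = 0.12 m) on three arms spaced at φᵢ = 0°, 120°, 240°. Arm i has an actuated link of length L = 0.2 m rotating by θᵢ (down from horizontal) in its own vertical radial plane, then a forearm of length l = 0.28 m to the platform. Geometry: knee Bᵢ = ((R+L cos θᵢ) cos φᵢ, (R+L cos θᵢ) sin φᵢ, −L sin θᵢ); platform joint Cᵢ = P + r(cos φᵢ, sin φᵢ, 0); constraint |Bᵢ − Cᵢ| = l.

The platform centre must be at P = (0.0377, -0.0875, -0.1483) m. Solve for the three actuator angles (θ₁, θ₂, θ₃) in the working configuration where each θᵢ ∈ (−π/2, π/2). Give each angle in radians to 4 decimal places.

θ₁ = 0.0872, θ₂ = 0.9599, θ₃ = -0.0876

arm 1 (φ=0.0°): x'=0.0377, y'=-0.0875
  e−x'=0.0323;  (l²−L²−(e−x')²−y'²−z²)/2L = 0.0193
  √(A²+B²)=0.1518;  θ1 = -1.3563+1.4435 ≈ 0.0872
arm 2 (φ=120.0°): x'=-0.0946, y'=0.0111
  e−x'=0.1646;  (l²−L²−(e−x')²−y'²−z²)/2L = -0.0270
  √(A²+B²)=0.2216;  θ2 = -0.7333+1.6932 ≈ 0.9599
arm 3 (φ=240.0°): x'=0.0569, y'=0.0764
  A cos θ + B sin θ = C:  0.0131·cos θ + -0.1483·sin θ = 0.0260
  √(A²+B²)=0.1489;  θ3 = -1.4829+1.3953 ≈ -0.0876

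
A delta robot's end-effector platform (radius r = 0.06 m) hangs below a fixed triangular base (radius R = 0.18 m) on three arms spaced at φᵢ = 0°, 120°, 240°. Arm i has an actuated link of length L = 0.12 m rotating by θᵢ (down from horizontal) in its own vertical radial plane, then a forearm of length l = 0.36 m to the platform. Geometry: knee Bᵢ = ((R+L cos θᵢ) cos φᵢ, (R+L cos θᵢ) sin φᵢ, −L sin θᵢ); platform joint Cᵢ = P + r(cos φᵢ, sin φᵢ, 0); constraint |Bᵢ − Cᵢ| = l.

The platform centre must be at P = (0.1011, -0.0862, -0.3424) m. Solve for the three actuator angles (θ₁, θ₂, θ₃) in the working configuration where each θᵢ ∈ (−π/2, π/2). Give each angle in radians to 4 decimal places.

φ1=0.0° → target in arm frame (0.1011, -0.0862)
  A=0.0189, B=-0.3424, C=(l²−L²−A²−y'²−z²)/(2L)=-0.0409
  √(A²+B²)=0.3429;  θ1 = -1.5157+1.6905 ≈ 0.1748
φ2=120.0° → target in arm frame (-0.1252, -0.0445)
  e−x'=0.2452;  (l²−L²−(e−x')²−y'²−z²)/2L = -0.2672
  θ2 = atan2(B,A) + arccos(C/0.4211) = 1.3089
arm 3 (φ=240.0°): x'=0.0241, y'=0.1307
  e−x'=0.0959;  (l²−L²−(e−x')²−y'²−z²)/2L = -0.1179
  γ=atan2(-0.3424,0.0959)=-1.2977;  ψ=arccos(-0.3317)=1.9089;  θ3=γ+ψ≈0.6112

θ₁ = 0.1748, θ₂ = 1.3089, θ₃ = 0.6112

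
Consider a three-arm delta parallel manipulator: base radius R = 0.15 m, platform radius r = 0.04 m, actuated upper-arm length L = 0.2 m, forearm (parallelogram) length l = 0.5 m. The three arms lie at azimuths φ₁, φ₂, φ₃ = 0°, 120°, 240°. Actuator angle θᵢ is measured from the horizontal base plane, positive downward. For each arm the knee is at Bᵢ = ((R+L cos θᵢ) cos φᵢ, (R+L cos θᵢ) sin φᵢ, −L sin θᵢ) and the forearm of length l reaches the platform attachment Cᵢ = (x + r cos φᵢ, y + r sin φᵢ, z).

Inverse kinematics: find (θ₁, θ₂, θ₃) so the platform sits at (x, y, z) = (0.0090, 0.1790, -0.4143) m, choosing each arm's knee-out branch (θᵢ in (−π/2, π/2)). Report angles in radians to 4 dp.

θ₁ = 0.2619, θ₂ = -0.2619, θ₃ = 0.7855

arm 1 (φ=0.0°): x'=0.0090, y'=0.1790
  e−x'=0.1010;  (l²−L²−(e−x')²−y'²−z²)/2L = -0.0097
  γ=atan2(-0.4143,0.1010)=-1.3317;  ψ=arccos(-0.0228)=1.5936;  θ1=γ+ψ≈0.2619
φ2=120.0° → target in arm frame (0.1505, -0.0973)
  A cos θ + B sin θ = C:  -0.0405·cos θ + -0.4143·sin θ = 0.0681
  γ=atan2(-0.4143,-0.0405)=-1.6683;  ψ=arccos(0.1636)=1.4064;  θ2=γ+ψ≈-0.2619
φ3=240.0° → target in arm frame (-0.1595, -0.0817)
  A cos θ + B sin θ = C:  0.2695·cos θ + -0.4143·sin θ = -0.1024
  γ=atan2(-0.4143,0.2695)=-0.9940;  ψ=arccos(-0.2072)=1.7795;  θ3=γ+ψ≈0.7855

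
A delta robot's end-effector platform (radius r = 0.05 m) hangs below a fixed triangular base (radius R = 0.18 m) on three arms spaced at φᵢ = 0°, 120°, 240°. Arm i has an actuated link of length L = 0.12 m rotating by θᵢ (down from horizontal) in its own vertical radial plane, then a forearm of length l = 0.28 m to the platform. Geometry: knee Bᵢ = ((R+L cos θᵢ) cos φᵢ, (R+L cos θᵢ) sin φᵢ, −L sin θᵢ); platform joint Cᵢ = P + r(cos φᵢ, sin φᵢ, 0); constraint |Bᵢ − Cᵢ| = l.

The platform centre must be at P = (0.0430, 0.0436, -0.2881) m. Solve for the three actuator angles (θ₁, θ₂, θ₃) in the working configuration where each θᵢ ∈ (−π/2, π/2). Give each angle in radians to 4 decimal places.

arm 1 (φ=0.0°): x'=0.0430, y'=0.0436
  A=0.0870, B=-0.2881, C=(l²−L²−A²−y'²−z²)/(2L)=-0.1186
  γ=atan2(-0.2881,0.0870)=-1.2775;  ψ=arccos(-0.3942)=1.9760;  θ1=γ+ψ≈0.6985
φ2=120.0° → target in arm frame (0.0163, -0.0590)
  A=0.1137, B=-0.2881, C=(l²−L²−A²−y'²−z²)/(2L)=-0.1476
  θ2 = atan2(B,A) + arccos(C/0.3097) = 0.8727
arm 3 (φ=240.0°): x'=-0.0593, y'=0.0154
  A=0.1893, B=-0.2881, C=(l²−L²−A²−y'²−z²)/(2L)=-0.2294
  γ=atan2(-0.2881,0.1893)=-0.9896;  ψ=arccos(-0.6655)=2.2990;  θ3=γ+ψ≈1.3094

θ₁ = 0.6985, θ₂ = 0.8727, θ₃ = 1.3094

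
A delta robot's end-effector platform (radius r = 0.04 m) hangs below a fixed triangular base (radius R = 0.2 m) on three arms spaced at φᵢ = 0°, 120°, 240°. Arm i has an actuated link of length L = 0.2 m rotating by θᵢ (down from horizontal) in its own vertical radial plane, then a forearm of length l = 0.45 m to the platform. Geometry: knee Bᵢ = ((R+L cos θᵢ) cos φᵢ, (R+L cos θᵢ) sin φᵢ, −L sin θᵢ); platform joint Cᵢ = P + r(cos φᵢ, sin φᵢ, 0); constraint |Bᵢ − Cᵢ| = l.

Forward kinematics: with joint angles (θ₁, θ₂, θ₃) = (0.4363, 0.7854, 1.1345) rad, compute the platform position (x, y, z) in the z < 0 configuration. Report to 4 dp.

φ1=0.0°: virtual centre (0.3413, 0.0000, -0.0845), radius l
arm 2 at φ=120.0°: ρ2 = 0.3014;  S2 = (-0.1507, 0.2610, -0.1414)
φ3=240.0°: virtual centre (-0.1223, -0.2118, -0.1813), radius l
subtract pairs → two planes through P
linear system: -0.9839x+0.5221y = -0.0127−-0.1138z; -0.9270x+-0.4235y = -0.0310−-0.1935z
det = 0.9007;  x = 0.0239+-0.1657z,  y = 0.0207+-0.0942z
quadratic in z: (1.0363)z²+(0.2703)z+(-0.0942)=0, √Δ=0.6809 → z ∈ {-0.4589, 0.1981}; z = -0.4589 (taking z<0)
x = 0.1000, y = 0.0639

(0.1000, 0.0639, -0.4589)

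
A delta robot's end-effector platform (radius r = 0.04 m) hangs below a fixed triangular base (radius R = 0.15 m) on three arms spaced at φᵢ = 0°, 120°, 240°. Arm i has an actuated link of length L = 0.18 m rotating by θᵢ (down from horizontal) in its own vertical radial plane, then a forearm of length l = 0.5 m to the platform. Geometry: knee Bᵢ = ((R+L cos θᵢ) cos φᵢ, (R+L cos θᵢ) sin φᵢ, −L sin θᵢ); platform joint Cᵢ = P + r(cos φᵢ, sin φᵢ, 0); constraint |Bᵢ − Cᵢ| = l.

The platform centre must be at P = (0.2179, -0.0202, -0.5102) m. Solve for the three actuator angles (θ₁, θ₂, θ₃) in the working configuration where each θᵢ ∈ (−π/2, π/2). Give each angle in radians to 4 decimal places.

θ₁ = 0.0875, θ₂ = 1.1346, θ₃ = 1.0473

arm 1 (φ=0.0°): x'=0.2179, y'=-0.0202
  e−x'=-0.1079;  (l²−L²−(e−x')²−y'²−z²)/2L = -0.1521
  √(A²+B²)=0.5215;  θ1 = -1.7792+1.8668 ≈ 0.0875
arm 2 (φ=120.0°): x'=-0.1264, y'=-0.1786
  A cos θ + B sin θ = C:  0.2364·cos θ + -0.5102·sin θ = -0.3625
  √(A²+B²)=0.5623;  θ2 = -1.1368+2.2714 ≈ 1.1346
rotate P by −φ3: (-0.0915, 0.1988, -0.5102)
  e−x'=0.2015;  (l²−L²−(e−x')²−y'²−z²)/2L = -0.3411
  √(A²+B²)=0.5485;  θ3 = -1.1947+2.2420 ≈ 1.0473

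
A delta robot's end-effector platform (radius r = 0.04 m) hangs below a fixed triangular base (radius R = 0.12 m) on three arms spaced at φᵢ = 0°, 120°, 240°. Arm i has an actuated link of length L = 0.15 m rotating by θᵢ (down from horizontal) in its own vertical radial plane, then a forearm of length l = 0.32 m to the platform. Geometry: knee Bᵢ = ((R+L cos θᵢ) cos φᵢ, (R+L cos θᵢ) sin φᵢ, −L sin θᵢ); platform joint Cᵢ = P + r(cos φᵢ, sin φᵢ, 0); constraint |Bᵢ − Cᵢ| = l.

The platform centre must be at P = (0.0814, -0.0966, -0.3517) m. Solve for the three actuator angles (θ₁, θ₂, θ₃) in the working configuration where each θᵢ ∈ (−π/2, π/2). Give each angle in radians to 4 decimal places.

arm 1 (φ=0.0°): x'=0.0814, y'=-0.0966
  A=-0.0014, B=-0.3517, C=(l²−L²−A²−y'²−z²)/(2L)=-0.1771
  θ1 = atan2(B,A) + arccos(C/0.3517) = 0.5237
rotate P by −φ2: (-0.1244, -0.0222, -0.3517)
  A cos θ + B sin θ = C:  0.2044·cos θ + -0.3517·sin θ = -0.2868
  θ2 = atan2(B,A) + arccos(C/0.4068) = 1.3090
φ3=240.0° → target in arm frame (0.0430, 0.1188)
  e−x'=0.0370;  (l²−L²−(e−x')²−y'²−z²)/2L = -0.1976
  θ3 = atan2(B,A) + arccos(C/0.3536) = 0.6978

θ₁ = 0.5237, θ₂ = 1.3090, θ₃ = 0.6978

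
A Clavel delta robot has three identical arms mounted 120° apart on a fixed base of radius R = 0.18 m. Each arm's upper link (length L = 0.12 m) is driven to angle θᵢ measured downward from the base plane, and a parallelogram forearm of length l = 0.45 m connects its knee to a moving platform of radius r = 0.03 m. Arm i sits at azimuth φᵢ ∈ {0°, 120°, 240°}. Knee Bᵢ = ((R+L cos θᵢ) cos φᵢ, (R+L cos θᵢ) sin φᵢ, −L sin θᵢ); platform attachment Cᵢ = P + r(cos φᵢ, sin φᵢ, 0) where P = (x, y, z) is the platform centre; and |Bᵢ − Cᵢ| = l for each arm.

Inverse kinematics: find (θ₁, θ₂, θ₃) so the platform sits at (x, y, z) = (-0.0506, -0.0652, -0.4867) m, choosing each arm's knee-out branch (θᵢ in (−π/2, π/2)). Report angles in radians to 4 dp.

θ₁ = 1.2214, θ₂ = 1.1339, θ₃ = 0.6106

rotate P by −φ1: (-0.0506, -0.0652, -0.4867)
  A cos θ + B sin θ = C:  0.2006·cos θ + -0.4867·sin θ = -0.3886
  θ1 = atan2(B,A) + arccos(C/0.5264) = 1.2214
φ2=120.0° → target in arm frame (-0.0312, 0.0764)
  A cos θ + B sin θ = C:  0.1812·cos θ + -0.4867·sin θ = -0.3643
  √(A²+B²)=0.5193;  θ2 = -1.2145+2.3483 ≈ 1.1339
arm 3 (φ=240.0°): x'=0.0818, y'=-0.0112
  A cos θ + B sin θ = C:  0.0682·cos θ + -0.4867·sin θ = -0.2232
  θ3 = atan2(B,A) + arccos(C/0.4915) = 0.6106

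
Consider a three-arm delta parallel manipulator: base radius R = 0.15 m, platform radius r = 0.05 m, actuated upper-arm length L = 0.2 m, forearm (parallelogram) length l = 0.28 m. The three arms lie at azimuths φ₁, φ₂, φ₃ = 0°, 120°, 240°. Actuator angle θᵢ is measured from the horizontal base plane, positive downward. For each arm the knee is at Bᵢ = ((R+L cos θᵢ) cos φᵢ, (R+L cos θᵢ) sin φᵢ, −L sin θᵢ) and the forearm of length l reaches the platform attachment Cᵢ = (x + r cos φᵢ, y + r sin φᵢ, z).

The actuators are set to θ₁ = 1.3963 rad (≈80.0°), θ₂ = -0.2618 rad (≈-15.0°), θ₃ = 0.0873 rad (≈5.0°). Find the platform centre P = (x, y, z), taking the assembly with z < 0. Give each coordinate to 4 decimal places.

φ1=0.0°: virtual centre (0.1347, 0.0000, -0.1970), radius l
arm 2 at φ=120.0°: e+L cos θ2 = 0.2932;  S2 = (-0.1466, 0.2539, 0.0518)
arm 3 at φ=240.0°: e+L cos θ3 = 0.2992;  S3 = (-0.1496, -0.2591, -0.0174)
|S₂|²−|S₁|² = 0.0317;  |S₃|²−|S₁|² = 0.0329
[-0.5626 0.5078 0.4975]·P = 0.0317;  [-0.5687 -0.5183 0.3590]·P = 0.0329
Cramer: x(z) = -0.0571+0.7584z;  y(z) = -0.0008-0.1394z
sphere 1 gives Az²+Bz+C=0 with A=1.5946, B=0.1032, C=-0.0028;  B²−4AC=0.0286;  roots -0.0854, 0.0207;  negative root z = -0.0854
x = -0.1219, y = 0.0111

(-0.1219, 0.0111, -0.0854)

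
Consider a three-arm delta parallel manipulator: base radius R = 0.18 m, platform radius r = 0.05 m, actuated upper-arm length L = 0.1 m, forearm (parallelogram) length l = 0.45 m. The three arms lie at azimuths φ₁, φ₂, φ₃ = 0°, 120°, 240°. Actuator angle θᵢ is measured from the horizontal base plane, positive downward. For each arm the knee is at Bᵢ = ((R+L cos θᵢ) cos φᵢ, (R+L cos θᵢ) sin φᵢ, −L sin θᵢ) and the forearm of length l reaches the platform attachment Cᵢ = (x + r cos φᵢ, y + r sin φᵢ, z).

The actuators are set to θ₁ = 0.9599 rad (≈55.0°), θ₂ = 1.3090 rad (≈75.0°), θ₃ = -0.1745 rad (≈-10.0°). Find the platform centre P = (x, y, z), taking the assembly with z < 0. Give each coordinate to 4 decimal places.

arm 1 at φ=0.0°: ρ1 = 0.1874;  centre 1 = (0.1874, 0.0000, -0.0819)
centre 2 = (0.1559·cos120.0°, 0.1559·sin120.0°, -0.0966) = (-0.0779, 0.1350, -0.0966)
centre 3 = (0.2285·cos240.0°, 0.2285·sin240.0°, 0.0174) = (-0.1142, -0.1979, 0.0174)
|centre ₂|²−|centre ₁|² = -0.0082;  |centre ₃|²−|centre ₁|² = 0.0107
plane₁₂: -0.5306x+0.2700y+-0.0294z = -0.0082
Cramer: x(z) = 0.0009+0.1126z;  y(z) = -0.0285+0.3301z
quadratic in z: (1.1216)z²+(0.1031)z+(-0.1602)=0, √Δ=0.8541 → z ∈ {-0.4267, 0.3348}; z = -0.4267 (taking z<0)
x = -0.0471, y = -0.1693

(-0.0471, -0.1693, -0.4267)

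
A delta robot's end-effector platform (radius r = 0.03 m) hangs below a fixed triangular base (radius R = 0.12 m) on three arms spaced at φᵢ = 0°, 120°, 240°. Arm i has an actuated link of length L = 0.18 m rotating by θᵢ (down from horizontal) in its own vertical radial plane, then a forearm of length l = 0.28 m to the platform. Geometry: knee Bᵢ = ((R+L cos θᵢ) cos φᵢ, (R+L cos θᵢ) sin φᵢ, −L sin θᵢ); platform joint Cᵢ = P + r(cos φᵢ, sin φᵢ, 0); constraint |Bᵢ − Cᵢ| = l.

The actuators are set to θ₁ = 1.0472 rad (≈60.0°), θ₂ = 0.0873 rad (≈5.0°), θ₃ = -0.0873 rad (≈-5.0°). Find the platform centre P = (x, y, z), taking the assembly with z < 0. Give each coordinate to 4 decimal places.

S1 = (0.1800·cos0.0°, 0.1800·sin0.0°, -0.1559) = (0.1800, 0.0000, -0.1559)
arm 2 at φ=120.0°: (R−r)+L cos θ2 = 0.2693;  S2 = (-0.1347, 0.2332, -0.0157)
φ3=240.0°: virtual centre (-0.1347, -0.2332, 0.0157), radius l
|S₂|²−|S₁|² = 0.0161;  |S₃|²−|S₁|² = 0.0161
[-0.6293 0.4665 0.2804]·P = 0.0161;  [-0.6293 -0.4665 0.3432]·P = 0.0161
det = 0.5871;  x = -0.0255+0.4954z,  y = 0.0000+0.0673z
into |P−S₁|² = l²: 1.2500z² + 0.1081z + -0.0119 = 0;  Δ = 0.0709;  z = -0.1498 or 0.0633 → z<0 root = -0.1498
x = -0.0998, y = -0.0101

(-0.0998, -0.0101, -0.1498)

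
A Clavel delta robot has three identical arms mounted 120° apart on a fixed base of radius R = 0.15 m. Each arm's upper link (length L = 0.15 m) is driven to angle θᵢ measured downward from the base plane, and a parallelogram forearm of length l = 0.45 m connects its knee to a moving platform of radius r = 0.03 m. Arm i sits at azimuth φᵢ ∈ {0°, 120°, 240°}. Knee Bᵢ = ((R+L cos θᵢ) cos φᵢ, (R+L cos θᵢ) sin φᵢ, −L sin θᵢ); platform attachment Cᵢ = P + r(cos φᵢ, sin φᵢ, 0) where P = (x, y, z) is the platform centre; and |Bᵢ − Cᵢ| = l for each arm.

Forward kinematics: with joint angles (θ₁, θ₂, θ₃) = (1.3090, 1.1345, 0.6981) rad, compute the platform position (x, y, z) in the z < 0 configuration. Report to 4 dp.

φ1=0.0°: virtual centre (0.1588, 0.0000, -0.1449), radius l
centre 2 = (0.1834·cos120.0°, 0.1834·sin120.0°, -0.1359) = (-0.0917, 0.1588, -0.1359)
φ3=240.0°: virtual centre (-0.1175, -0.2034, -0.0964), radius l
subtract pairs → two planes through P
plane₁₂: -0.5010x+0.3176y+0.0179z = 0.0059
det = 0.3794;  x = -0.0216+0.1004z,  y = -0.0155+0.1020z
into |P−centre ₁|² = l²: 1.0205z² + 0.2504z + -0.1487 = 0;  Δ = 0.6697;  z = -0.5237 or 0.2783 → z<0 root = -0.5237
x = -0.0742, y = -0.0689

(-0.0742, -0.0689, -0.5237)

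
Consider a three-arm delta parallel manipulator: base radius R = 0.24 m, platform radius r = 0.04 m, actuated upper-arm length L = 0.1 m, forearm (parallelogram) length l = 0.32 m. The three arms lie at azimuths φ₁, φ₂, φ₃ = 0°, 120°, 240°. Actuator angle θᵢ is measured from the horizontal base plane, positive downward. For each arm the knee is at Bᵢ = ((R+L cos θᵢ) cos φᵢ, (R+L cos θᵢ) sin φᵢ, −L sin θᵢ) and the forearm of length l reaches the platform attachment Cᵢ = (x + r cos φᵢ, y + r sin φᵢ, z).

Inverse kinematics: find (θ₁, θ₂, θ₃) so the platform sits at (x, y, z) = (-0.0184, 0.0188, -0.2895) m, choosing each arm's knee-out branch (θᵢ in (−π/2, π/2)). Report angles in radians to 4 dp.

θ₁ = 1.2216, θ₂ = 0.8725, θ₃ = 1.1339

φ1=0.0° → target in arm frame (-0.0184, 0.0188)
  e−x'=0.2184;  (l²−L²−(e−x')²−y'²−z²)/2L = -0.1973
  √(A²+B²)=0.3626;  θ1 = -0.9245+2.1461 ≈ 1.2216
φ2=120.0° → target in arm frame (0.0255, 0.0065)
  e−x'=0.1745;  (l²−L²−(e−x')²−y'²−z²)/2L = -0.1095
  γ=atan2(-0.2895,0.1745)=-1.0283;  ψ=arccos(-0.3241)=1.9008;  θ2=γ+ψ≈0.8725
rotate P by −φ3: (-0.0071, -0.0253, -0.2895)
  e−x'=0.2071;  (l²−L²−(e−x')²−y'²−z²)/2L = -0.1747
  θ3 = atan2(B,A) + arccos(C/0.3559) = 1.1339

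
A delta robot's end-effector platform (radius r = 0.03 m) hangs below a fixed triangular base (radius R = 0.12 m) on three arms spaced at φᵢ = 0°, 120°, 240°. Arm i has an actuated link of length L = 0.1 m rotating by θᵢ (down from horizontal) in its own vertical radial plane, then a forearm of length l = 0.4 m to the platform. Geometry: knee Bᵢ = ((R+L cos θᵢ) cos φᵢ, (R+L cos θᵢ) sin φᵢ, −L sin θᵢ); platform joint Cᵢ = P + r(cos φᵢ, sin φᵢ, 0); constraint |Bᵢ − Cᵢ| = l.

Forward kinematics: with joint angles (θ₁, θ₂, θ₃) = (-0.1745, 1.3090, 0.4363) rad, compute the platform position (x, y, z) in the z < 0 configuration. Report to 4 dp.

φ1=0.0°: virtual centre (0.1885, 0.0000, 0.0174), radius l
arm 2 at φ=120.0°: e+L cos θ2 = 0.1159;  S2 = (-0.0579, 0.1004, -0.0966)
arm 3 at φ=240.0°: e+L cos θ3 = 0.1806;  S3 = (-0.0903, -0.1564, -0.0423)
|S₂|²−|S₁|² = -0.0131;  |S₃|²−|S₁|² = -0.0014
[-0.4928 0.2007 -0.2279]·P = -0.0131;  [-0.5576 -0.3129 -0.1192]·P = -0.0014
det = 0.2661;  x = 0.0164+-0.3579z,  y = -0.0248+0.2567z
quadratic in z: (1.1940)z²+(0.0757)z+(-0.1295)=0, √Δ=0.7900 → z ∈ {-0.3625, 0.2991}; z = -0.3625 (taking z<0)
x = 0.1462, y = -0.1178

(0.1462, -0.1178, -0.3625)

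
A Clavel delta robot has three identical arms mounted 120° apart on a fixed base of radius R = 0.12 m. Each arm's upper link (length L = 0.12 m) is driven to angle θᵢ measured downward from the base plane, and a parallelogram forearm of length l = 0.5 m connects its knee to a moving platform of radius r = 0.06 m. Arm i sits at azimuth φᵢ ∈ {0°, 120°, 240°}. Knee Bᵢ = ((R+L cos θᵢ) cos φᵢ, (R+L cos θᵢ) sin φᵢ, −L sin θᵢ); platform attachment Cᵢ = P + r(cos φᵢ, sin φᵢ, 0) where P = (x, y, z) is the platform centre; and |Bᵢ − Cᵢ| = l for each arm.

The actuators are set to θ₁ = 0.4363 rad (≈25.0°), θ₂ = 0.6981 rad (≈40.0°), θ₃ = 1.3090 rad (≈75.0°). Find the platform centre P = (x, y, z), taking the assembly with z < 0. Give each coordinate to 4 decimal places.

(0.1338, 0.1346, -0.5310)

centre 1 = (0.1688·cos0.0°, 0.1688·sin0.0°, -0.0507) = (0.1688, 0.0000, -0.0507)
arm 2 at φ=120.0°: ρ2 = 0.1519;  centre 2 = (-0.0760, 0.1316, -0.0771)
centre 3 = (0.0911·cos240.0°, 0.0911·sin240.0°, -0.1159) = (-0.0455, -0.0789, -0.1159)
|centre ₂|²−|centre ₁|² = -0.0020;  |centre ₃|²−|centre ₁|² = -0.0093
plane₁₂: -0.4894x+0.2631y+-0.0528z = -0.0020
det = 0.1900;  x = 0.0146+-0.2245z,  y = 0.0195+-0.2168z
sphere 1 gives Az²+Bz+C=0 with A=1.0974, B=0.1622, C=-0.2233;  B²−4AC=1.0064;  roots -0.5310, 0.3832;  negative root z = -0.5310
x = 0.1338, y = 0.1346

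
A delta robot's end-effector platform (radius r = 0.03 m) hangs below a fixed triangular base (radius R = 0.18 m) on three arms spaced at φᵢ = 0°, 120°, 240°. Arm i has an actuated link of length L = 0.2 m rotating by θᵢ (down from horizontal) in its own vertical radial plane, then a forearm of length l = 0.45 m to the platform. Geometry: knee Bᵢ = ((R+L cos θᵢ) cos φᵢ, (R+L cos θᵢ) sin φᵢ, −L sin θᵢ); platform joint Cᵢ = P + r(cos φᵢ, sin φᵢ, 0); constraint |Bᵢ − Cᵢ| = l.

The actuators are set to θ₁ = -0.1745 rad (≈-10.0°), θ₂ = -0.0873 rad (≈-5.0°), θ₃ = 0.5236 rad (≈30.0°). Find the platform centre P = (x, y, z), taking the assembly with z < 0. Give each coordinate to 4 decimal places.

φ1=0.0°: virtual centre (0.3470, 0.0000, 0.0347), radius l
arm 2 at φ=120.0°: e+L cos θ2 = 0.3492;  S2 = (-0.1746, 0.3024, 0.0174)
arm 3 at φ=240.0°: e+L cos θ3 = 0.3232;  S3 = (-0.1616, -0.2799, -0.1000)
eliminate P² terms by subtracting sphere 1 from 2 and 3
[-1.0432 0.6049 -0.0346]·P = 0.0007;  [-1.0171 -0.5598 -0.2694]·P = -0.0071
det = 1.1992;  x = 0.0033+-0.1520z,  y = 0.0068+-0.2051z
quadratic in z: (1.0652)z²+(0.0323)z+(-0.0831)=0, √Δ=0.5960 → z ∈ {-0.2949, 0.2646}; z = -0.2949 (taking z<0)
x = 0.0481, y = 0.0673

(0.0481, 0.0673, -0.2949)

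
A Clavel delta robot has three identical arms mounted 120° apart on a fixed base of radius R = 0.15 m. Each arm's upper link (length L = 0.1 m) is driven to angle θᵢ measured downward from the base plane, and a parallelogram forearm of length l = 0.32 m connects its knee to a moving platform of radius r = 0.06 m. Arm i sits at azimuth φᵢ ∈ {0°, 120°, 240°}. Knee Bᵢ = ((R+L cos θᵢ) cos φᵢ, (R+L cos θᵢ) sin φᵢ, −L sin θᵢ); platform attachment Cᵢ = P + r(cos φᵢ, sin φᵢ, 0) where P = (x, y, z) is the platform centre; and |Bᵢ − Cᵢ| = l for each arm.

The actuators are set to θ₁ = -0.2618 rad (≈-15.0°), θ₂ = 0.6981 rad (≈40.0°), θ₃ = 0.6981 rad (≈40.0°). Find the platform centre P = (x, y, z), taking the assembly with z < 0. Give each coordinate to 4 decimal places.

(0.1010, 0.0000, -0.2825)

φ1=0.0°: virtual centre (0.1866, 0.0000, 0.0259), radius l
arm 2 at φ=120.0°: ρ2 = 0.1666;  S2 = (-0.0833, 0.1443, -0.0643)
arm 3 at φ=240.0°: ρ3 = 0.1666;  S3 = (-0.0833, -0.1443, -0.0643)
|S₂|²−|S₁|² = -0.0036;  |S₃|²−|S₁|² = -0.0036
[-0.5398 0.2886 -0.1803]·P = -0.0036;  [-0.5398 -0.2886 -0.1803]·P = -0.0036
det = 0.3115;  x = 0.0067+-0.3340z,  y = 0.0000+0.0000z
quadratic in z: (1.1116)z²+(0.0684)z+(-0.0694)=0, √Δ=0.5595 → z ∈ {-0.2825, 0.2209}; z = -0.2825 (taking z<0)
x = 0.1010, y = 0.0000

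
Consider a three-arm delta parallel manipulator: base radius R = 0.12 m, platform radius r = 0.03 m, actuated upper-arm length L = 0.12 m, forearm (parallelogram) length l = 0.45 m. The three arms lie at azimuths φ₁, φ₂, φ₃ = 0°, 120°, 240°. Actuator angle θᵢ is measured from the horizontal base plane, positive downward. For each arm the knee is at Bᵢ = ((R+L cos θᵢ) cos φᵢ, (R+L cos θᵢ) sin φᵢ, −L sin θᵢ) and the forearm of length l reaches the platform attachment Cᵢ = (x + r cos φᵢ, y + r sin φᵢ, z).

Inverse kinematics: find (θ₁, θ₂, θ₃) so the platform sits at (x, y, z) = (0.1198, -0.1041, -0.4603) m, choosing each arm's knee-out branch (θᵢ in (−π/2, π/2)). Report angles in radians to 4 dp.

θ₁ = 0.2618, θ₂ = 1.2214, θ₃ = 0.6109

rotate P by −φ1: (0.1198, -0.1041, -0.4603)
  A cos θ + B sin θ = C:  -0.0298·cos θ + -0.4603·sin θ = -0.1479
  γ=atan2(-0.4603,-0.0298)=-1.6354;  ψ=arccos(-0.3207)=1.8972;  θ1=γ+ψ≈0.2618
rotate P by −φ2: (-0.1501, -0.0517, -0.4603)
  A cos θ + B sin θ = C:  0.2401·cos θ + -0.4603·sin θ = -0.3503
  γ=atan2(-0.4603,0.2401)=-1.0901;  ψ=arccos(-0.6748)=2.3115;  θ2=γ+ψ≈1.2214
φ3=240.0° → target in arm frame (0.0303, 0.1558)
  A cos θ + B sin θ = C:  0.0597·cos θ + -0.4603·sin θ = -0.2151
  √(A²+B²)=0.4642;  θ3 = -1.4417+2.0526 ≈ 0.6109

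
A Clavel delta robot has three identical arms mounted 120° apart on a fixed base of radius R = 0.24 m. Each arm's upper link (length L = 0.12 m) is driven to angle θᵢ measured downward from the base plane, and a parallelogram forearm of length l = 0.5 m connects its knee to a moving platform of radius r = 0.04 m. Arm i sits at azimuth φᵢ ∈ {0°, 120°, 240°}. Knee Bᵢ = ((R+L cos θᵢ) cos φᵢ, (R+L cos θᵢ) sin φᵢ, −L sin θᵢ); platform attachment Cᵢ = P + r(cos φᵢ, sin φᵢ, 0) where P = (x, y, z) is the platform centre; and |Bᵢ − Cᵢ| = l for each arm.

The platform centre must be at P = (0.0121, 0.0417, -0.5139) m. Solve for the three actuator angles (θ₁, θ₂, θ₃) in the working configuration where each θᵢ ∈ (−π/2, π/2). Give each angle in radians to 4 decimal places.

θ₁ = 0.8731, θ₂ = 0.7852, θ₃ = 1.1347

φ1=0.0° → target in arm frame (0.0121, 0.0417)
  A cos θ + B sin θ = C:  0.1879·cos θ + -0.5139·sin θ = -0.2731
  γ=atan2(-0.5139,0.1879)=-1.2203;  ψ=arccos(-0.4991)=2.0933;  θ1=γ+ψ≈0.8731
arm 2 (φ=120.0°): x'=0.0301, y'=-0.0313
  A cos θ + B sin θ = C:  0.1699·cos θ + -0.5139·sin θ = -0.2431
  θ2 = atan2(B,A) + arccos(C/0.5413) = 0.7852
rotate P by −φ3: (-0.0422, -0.0104, -0.5139)
  e−x'=0.2422;  (l²−L²−(e−x')²−y'²−z²)/2L = -0.3635
  θ3 = atan2(B,A) + arccos(C/0.5681) = 1.1347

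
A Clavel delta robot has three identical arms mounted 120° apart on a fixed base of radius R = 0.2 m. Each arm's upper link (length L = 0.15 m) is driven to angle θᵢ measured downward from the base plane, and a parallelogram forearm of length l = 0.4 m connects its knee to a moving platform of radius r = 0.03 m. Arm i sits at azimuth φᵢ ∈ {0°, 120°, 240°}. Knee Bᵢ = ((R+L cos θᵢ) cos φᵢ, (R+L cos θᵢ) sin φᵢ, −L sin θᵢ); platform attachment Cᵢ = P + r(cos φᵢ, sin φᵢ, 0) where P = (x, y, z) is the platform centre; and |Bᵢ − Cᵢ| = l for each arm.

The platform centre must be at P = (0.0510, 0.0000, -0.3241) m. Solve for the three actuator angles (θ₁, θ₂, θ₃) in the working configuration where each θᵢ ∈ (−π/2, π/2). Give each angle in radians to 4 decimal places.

arm 1 (φ=0.0°): x'=0.0510, y'=0.0000
  A cos θ + B sin θ = C:  0.1190·cos θ + -0.3241·sin θ = 0.0610
  √(A²+B²)=0.3453;  θ1 = -1.2189+1.3932 ≈ 0.1743
rotate P by −φ2: (-0.0255, -0.0442, -0.3241)
  A=0.1955, B=-0.3241, C=(l²−L²−A²−y'²−z²)/(2L)=-0.0257
  θ2 = atan2(B,A) + arccos(C/0.3785) = 0.6107
arm 3 (φ=240.0°): x'=-0.0255, y'=0.0442
  A cos θ + B sin θ = C:  0.1955·cos θ + -0.3241·sin θ = -0.0257
  √(A²+B²)=0.3785;  θ3 = -1.0280+1.6388 ≈ 0.6107

θ₁ = 0.1743, θ₂ = 0.6107, θ₃ = 0.6107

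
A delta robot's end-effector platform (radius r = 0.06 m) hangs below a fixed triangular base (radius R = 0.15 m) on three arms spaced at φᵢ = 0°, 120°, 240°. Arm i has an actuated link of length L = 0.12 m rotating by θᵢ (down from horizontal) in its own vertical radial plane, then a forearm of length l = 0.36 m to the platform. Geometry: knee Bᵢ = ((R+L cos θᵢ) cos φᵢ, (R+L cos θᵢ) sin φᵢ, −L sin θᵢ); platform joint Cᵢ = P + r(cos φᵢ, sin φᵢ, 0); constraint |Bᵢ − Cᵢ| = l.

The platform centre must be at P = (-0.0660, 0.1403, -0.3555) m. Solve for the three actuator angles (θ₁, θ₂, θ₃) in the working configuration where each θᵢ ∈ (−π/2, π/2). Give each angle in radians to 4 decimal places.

θ₁ = 1.0476, θ₂ = 0.0003, θ₃ = 1.1349

φ1=0.0° → target in arm frame (-0.0660, 0.1403)
  A=0.1560, B=-0.3555, C=(l²−L²−A²−y'²−z²)/(2L)=-0.2300
  γ=atan2(-0.3555,0.1560)=-1.1573;  ψ=arccos(-0.5924)=2.2049;  θ1=γ+ψ≈1.0476
rotate P by −φ2: (0.1545, -0.0130, -0.3555)
  e−x'=-0.0645;  (l²−L²−(e−x')²−y'²−z²)/2L = -0.0646
  θ2 = atan2(B,A) + arccos(C/0.3613) = 0.0003
arm 3 (φ=240.0°): x'=-0.0885, y'=-0.1273
  e−x'=0.1785;  (l²−L²−(e−x')²−y'²−z²)/2L = -0.2469
  γ=atan2(-0.3555,0.1785)=-1.1055;  ψ=arccos(-0.6206)=2.2403;  θ3=γ+ψ≈1.1349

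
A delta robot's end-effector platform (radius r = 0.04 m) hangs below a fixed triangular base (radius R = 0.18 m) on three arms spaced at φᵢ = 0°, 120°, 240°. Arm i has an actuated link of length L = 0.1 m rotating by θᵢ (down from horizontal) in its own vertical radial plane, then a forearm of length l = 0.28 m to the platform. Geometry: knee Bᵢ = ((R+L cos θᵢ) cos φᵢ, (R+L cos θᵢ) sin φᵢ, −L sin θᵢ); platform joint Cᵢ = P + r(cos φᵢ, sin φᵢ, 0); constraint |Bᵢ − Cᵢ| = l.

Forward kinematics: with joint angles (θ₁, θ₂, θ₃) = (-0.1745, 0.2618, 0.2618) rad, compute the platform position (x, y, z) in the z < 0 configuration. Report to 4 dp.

(0.0198, 0.0000, -0.1576)

arm 1 at φ=0.0°: ρ1 = 0.2385;  centre 1 = (0.2385, 0.0000, 0.0174)
φ2=120.0°: virtual centre (-0.1183, 0.2049, -0.0259), radius l
φ3=240.0°: virtual centre (-0.1183, -0.2049, -0.0259), radius l
subtract pairs → two planes through P
plane₁₂: -0.7136x+0.4098y+-0.0865z = -0.0005
det = 0.5848;  x = 0.0007+-0.1212z,  y = 0.0000+0.0000z
sphere 1 gives Az²+Bz+C=0 with A=1.0147, B=0.0229, C=-0.0216;  B²−4AC=0.0881;  roots -0.1576, 0.1350;  negative root z = -0.1576
x = 0.0198, y = 0.0000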